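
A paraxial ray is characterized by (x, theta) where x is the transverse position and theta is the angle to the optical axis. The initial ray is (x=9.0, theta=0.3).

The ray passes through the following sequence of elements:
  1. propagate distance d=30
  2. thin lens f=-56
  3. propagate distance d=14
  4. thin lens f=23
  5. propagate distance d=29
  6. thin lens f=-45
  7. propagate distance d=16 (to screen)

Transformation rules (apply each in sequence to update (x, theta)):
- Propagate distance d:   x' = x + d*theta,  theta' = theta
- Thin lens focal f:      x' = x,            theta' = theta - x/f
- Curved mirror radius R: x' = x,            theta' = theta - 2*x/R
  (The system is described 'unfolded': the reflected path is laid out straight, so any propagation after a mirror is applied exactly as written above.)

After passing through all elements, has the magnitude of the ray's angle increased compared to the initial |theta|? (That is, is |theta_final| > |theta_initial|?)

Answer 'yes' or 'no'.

Answer: no

Derivation:
Initial: x=9.0000 theta=0.3000
After 1 (propagate distance d=30): x=18.0000 theta=0.3000
After 2 (thin lens f=-56): x=18.0000 theta=87/140 (≈0.6214)
After 3 (propagate distance d=14): x=26.7000 theta=87/140 (≈0.6214)
After 4 (thin lens f=23): x=26.7000 theta=-1737/3220 (≈-0.5394)
After 5 (propagate distance d=29): x=35601/3220 (≈11.0562) theta=-1737/3220 (≈-0.5394)
After 6 (thin lens f=-45): x=35601/3220 (≈11.0562) theta=-3547/12075 (≈-0.2937)
After 7 (propagate distance d=16 (to screen)): x=307007/48300 (≈6.3563) theta=-3547/12075 (≈-0.2937)
|theta_initial|=0.3000 |theta_final|=3547/12075 (≈0.2937) -> not increased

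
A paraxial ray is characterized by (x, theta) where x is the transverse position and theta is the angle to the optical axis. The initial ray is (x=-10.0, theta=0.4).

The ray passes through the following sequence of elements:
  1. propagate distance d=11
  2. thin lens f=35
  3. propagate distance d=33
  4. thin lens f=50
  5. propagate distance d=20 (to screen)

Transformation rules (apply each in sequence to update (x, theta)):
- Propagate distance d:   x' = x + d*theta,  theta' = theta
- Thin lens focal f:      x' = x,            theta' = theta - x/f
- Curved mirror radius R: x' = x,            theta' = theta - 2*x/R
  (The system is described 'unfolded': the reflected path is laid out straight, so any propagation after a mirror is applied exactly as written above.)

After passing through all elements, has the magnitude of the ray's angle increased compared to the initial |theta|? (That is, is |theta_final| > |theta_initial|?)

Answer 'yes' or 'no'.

Initial: x=-10.0000 theta=0.4000
After 1 (propagate distance d=11): x=-5.6000 theta=0.4000
After 2 (thin lens f=35): x=-5.6000 theta=0.5600
After 3 (propagate distance d=33): x=12.8800 theta=0.5600
After 4 (thin lens f=50): x=12.8800 theta=0.3024
After 5 (propagate distance d=20 (to screen)): x=18.9280 theta=0.3024
|theta_initial|=0.4000 |theta_final|=0.3024 -> not increased

Answer: no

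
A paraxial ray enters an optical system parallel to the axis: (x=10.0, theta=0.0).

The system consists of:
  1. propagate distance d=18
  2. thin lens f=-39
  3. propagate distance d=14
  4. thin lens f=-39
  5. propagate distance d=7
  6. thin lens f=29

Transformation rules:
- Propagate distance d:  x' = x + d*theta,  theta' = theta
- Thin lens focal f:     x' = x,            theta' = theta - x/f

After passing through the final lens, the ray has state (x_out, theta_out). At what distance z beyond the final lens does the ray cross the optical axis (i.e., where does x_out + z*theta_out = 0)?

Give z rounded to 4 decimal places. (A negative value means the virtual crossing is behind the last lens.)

Answer: 1828.3488

Derivation:
Initial: x=10.0000 theta=0.0000
After 1 (propagate distance d=18): x=10.0000 theta=0.0000
After 2 (thin lens f=-39): x=10.0000 theta=10/39 (≈0.2564)
After 3 (propagate distance d=14): x=530/39 (≈13.5897) theta=10/39 (≈0.2564)
After 4 (thin lens f=-39): x=530/39 (≈13.5897) theta=920/1521 (≈0.6049)
After 5 (propagate distance d=7): x=27110/1521 (≈17.8238) theta=920/1521 (≈0.6049)
After 6 (thin lens f=29): x=27110/1521 (≈17.8238) theta=-430/44109 (≈-0.0097)
z_focus = -x_out/theta_out = -(27110/1521)/(-430/44109) = 78619/43 ≈ 1828.3488
Rounded to 4 decimal places: z = 1828.3488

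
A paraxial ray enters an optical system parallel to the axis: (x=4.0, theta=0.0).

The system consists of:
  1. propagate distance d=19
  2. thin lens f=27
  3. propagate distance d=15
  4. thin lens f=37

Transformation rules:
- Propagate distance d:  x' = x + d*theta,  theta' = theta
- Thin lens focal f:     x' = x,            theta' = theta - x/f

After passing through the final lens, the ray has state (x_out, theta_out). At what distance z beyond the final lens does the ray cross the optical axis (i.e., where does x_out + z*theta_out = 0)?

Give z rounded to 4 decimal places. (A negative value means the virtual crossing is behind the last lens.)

Initial: x=4.0000 theta=0.0000
After 1 (propagate distance d=19): x=4.0000 theta=0.0000
After 2 (thin lens f=27): x=4.0000 theta=-4/27 (≈-0.1481)
After 3 (propagate distance d=15): x=16/9 (≈1.7778) theta=-4/27 (≈-0.1481)
After 4 (thin lens f=37): x=16/9 (≈1.7778) theta=-196/999 (≈-0.1962)
z_focus = -x_out/theta_out = -(16/9)/(-196/999) = 444/49 ≈ 9.0612
Rounded to 4 decimal places: z = 9.0612

Answer: 9.0612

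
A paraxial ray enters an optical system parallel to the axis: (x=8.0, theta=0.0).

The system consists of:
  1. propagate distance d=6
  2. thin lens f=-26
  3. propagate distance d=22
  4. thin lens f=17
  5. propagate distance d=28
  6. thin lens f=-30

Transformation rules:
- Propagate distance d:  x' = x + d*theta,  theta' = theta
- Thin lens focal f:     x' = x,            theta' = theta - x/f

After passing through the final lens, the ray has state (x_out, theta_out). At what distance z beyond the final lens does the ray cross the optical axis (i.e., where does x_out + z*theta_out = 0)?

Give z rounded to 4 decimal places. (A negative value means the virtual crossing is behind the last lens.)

Answer: -1.5886

Derivation:
Initial: x=8.0000 theta=0.0000
After 1 (propagate distance d=6): x=8.0000 theta=0.0000
After 2 (thin lens f=-26): x=8.0000 theta=4/13 (≈0.3077)
After 3 (propagate distance d=22): x=192/13 (≈14.7692) theta=4/13 (≈0.3077)
After 4 (thin lens f=17): x=192/13 (≈14.7692) theta=-124/221 (≈-0.5611)
After 5 (propagate distance d=28): x=-16/17 (≈-0.9412) theta=-124/221 (≈-0.5611)
After 6 (thin lens f=-30): x=-16/17 (≈-0.9412) theta=-1964/3315 (≈-0.5925)
z_focus = -x_out/theta_out = -(-16/17)/(-1964/3315) = -780/491 ≈ -1.5886
Rounded to 4 decimal places: z = -1.5886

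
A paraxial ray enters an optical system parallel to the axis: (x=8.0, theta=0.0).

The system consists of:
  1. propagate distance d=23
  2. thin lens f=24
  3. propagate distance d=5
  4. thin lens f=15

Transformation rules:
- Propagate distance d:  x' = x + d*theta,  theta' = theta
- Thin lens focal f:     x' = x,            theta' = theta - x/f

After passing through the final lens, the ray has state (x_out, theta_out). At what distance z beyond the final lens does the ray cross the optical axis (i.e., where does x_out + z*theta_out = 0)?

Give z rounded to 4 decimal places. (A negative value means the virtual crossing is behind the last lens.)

Answer: 8.3824

Derivation:
Initial: x=8.0000 theta=0.0000
After 1 (propagate distance d=23): x=8.0000 theta=0.0000
After 2 (thin lens f=24): x=8.0000 theta=-1/3 (≈-0.3333)
After 3 (propagate distance d=5): x=19/3 (≈6.3333) theta=-1/3 (≈-0.3333)
After 4 (thin lens f=15): x=19/3 (≈6.3333) theta=-34/45 (≈-0.7556)
z_focus = -x_out/theta_out = -(19/3)/(-34/45) = 285/34 ≈ 8.3824
Rounded to 4 decimal places: z = 8.3824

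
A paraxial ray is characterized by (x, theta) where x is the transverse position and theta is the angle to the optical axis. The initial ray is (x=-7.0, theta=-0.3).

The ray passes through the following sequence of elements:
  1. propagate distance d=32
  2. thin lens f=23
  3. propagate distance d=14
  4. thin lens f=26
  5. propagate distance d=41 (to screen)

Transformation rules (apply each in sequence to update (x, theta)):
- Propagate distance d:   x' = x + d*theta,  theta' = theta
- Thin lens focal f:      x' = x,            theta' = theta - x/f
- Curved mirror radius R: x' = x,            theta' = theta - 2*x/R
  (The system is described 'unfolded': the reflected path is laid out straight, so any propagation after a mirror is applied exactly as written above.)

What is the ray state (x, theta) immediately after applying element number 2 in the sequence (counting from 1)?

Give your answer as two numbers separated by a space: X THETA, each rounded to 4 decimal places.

Answer: -16.6000 0.4217

Derivation:
Initial: x=-7.0000 theta=-0.3000
After 1 (propagate distance d=32): x=-16.6000 theta=-0.3000
After 2 (thin lens f=23): x=-16.6000 theta=97/230 (≈0.4217)
Rounded to 4 decimal places: x = -16.6000, theta = 0.4217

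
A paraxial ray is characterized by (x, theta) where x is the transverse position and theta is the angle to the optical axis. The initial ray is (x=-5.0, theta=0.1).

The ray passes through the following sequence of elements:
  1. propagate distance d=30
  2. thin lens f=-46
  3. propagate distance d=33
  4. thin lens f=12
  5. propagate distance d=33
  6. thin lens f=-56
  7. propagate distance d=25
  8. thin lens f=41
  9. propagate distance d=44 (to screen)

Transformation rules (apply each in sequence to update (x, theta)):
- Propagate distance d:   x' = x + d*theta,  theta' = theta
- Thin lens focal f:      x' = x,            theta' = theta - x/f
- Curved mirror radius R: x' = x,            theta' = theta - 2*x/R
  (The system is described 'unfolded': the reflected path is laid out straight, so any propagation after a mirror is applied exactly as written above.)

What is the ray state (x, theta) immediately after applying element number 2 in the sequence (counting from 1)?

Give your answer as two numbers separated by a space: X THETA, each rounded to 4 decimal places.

Answer: -2.0000 0.0565

Derivation:
Initial: x=-5.0000 theta=0.1000
After 1 (propagate distance d=30): x=-2.0000 theta=0.1000
After 2 (thin lens f=-46): x=-2.0000 theta=13/230 (≈0.0565)
Rounded to 4 decimal places: x = -2.0000, theta = 0.0565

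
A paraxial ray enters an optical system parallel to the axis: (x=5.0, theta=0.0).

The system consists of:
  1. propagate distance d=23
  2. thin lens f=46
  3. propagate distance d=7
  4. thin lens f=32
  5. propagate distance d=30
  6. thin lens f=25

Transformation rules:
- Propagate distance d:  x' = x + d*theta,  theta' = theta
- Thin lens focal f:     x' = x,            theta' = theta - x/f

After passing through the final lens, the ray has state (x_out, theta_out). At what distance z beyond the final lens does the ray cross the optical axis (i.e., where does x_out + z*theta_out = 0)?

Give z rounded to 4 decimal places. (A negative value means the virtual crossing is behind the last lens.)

Answer: -24.6920

Derivation:
Initial: x=5.0000 theta=0.0000
After 1 (propagate distance d=23): x=5.0000 theta=0.0000
After 2 (thin lens f=46): x=5.0000 theta=-5/46 (≈-0.1087)
After 3 (propagate distance d=7): x=195/46 (≈4.2391) theta=-5/46 (≈-0.1087)
After 4 (thin lens f=32): x=195/46 (≈4.2391) theta=-355/1472 (≈-0.2412)
After 5 (propagate distance d=30): x=-2205/736 (≈-2.9959) theta=-355/1472 (≈-0.2412)
After 6 (thin lens f=25): x=-2205/736 (≈-2.9959) theta=-893/7360 (≈-0.1213)
z_focus = -x_out/theta_out = -(-2205/736)/(-893/7360) = -22050/893 ≈ -24.6920
Rounded to 4 decimal places: z = -24.6920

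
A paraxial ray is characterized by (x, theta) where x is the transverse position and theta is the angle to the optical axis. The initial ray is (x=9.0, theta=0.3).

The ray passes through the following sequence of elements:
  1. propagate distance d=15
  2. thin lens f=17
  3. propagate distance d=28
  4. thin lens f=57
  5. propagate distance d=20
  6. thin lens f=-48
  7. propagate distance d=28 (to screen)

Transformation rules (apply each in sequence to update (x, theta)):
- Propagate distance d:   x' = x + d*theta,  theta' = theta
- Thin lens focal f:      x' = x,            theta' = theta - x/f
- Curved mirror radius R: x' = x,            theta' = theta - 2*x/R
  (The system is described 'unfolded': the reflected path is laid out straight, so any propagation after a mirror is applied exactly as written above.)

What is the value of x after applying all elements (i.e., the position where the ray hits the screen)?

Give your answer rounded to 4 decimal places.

Answer: -29.6623

Derivation:
Initial: x=9.0000 theta=0.3000
After 1 (propagate distance d=15): x=13.5000 theta=0.3000
After 2 (thin lens f=17): x=13.5000 theta=-42/85 (≈-0.4941)
After 3 (propagate distance d=28): x=-57/170 (≈-0.3353) theta=-42/85 (≈-0.4941)
After 4 (thin lens f=57): x=-57/170 (≈-0.3353) theta=-83/170 (≈-0.4882)
After 5 (propagate distance d=20): x=-10.1000 theta=-83/170 (≈-0.4882)
After 6 (thin lens f=-48): x=-10.1000 theta=-5701/8160 (≈-0.6987)
After 7 (propagate distance d=28 (to screen)): x=-60511/2040 (≈-29.6623) theta=-5701/8160 (≈-0.6987)
Rounded to 4 decimal places: x = -29.6623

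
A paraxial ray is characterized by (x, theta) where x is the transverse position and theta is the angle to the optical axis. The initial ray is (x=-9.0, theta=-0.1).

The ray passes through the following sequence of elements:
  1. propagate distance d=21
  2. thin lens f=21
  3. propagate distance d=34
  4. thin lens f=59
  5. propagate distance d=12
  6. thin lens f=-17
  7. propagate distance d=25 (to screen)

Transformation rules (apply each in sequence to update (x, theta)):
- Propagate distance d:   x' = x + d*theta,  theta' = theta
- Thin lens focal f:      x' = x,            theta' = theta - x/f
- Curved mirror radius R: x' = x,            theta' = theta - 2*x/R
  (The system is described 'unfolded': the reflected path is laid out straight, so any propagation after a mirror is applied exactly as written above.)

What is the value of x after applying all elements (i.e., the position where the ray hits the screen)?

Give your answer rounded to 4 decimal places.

Initial: x=-9.0000 theta=-0.1000
After 1 (propagate distance d=21): x=-11.1000 theta=-0.1000
After 2 (thin lens f=21): x=-11.1000 theta=3/7 (≈0.4286)
After 3 (propagate distance d=34): x=243/70 (≈3.4714) theta=3/7 (≈0.4286)
After 4 (thin lens f=59): x=243/70 (≈3.4714) theta=1527/4130 (≈0.3697)
After 5 (propagate distance d=12): x=32661/4130 (≈7.9082) theta=1527/4130 (≈0.3697)
After 6 (thin lens f=-17): x=32661/4130 (≈7.9082) theta=5862/7021 (≈0.8349)
After 7 (propagate distance d=25 (to screen)): x=2020737/70210 (≈28.7813) theta=5862/7021 (≈0.8349)
Rounded to 4 decimal places: x = 28.7813

Answer: 28.7813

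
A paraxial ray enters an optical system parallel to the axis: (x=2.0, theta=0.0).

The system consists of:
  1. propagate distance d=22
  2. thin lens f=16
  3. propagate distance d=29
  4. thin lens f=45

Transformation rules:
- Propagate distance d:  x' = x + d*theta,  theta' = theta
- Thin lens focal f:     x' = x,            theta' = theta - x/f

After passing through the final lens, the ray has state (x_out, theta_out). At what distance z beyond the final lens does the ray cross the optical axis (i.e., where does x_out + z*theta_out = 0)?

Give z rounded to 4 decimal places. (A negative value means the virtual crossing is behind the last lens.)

Answer: -18.2813

Derivation:
Initial: x=2.0000 theta=0.0000
After 1 (propagate distance d=22): x=2.0000 theta=0.0000
After 2 (thin lens f=16): x=2.0000 theta=-0.1250
After 3 (propagate distance d=29): x=-1.6250 theta=-0.1250
After 4 (thin lens f=45): x=-1.6250 theta=-4/45 (≈-0.0889)
z_focus = -x_out/theta_out = -(-1.6250)/(-4/45) = -585/32 ≈ -18.2813
Rounded to 4 decimal places: z = -18.2813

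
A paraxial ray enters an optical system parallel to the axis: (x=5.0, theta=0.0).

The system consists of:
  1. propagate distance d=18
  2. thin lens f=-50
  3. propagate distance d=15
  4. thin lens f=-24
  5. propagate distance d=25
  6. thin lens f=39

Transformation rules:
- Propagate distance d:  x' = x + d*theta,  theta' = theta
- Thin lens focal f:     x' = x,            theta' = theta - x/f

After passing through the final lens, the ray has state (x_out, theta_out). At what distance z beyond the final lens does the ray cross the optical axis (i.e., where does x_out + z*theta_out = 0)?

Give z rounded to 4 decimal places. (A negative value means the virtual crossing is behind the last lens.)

Initial: x=5.0000 theta=0.0000
After 1 (propagate distance d=18): x=5.0000 theta=0.0000
After 2 (thin lens f=-50): x=5.0000 theta=0.1000
After 3 (propagate distance d=15): x=6.5000 theta=0.1000
After 4 (thin lens f=-24): x=6.5000 theta=89/240 (≈0.3708)
After 5 (propagate distance d=25): x=757/48 (≈15.7708) theta=89/240 (≈0.3708)
After 6 (thin lens f=39): x=757/48 (≈15.7708) theta=-157/4680 (≈-0.0335)
z_focus = -x_out/theta_out = -(757/48)/(-157/4680) = 147615/314 ≈ 470.1115
Rounded to 4 decimal places: z = 470.1115

Answer: 470.1115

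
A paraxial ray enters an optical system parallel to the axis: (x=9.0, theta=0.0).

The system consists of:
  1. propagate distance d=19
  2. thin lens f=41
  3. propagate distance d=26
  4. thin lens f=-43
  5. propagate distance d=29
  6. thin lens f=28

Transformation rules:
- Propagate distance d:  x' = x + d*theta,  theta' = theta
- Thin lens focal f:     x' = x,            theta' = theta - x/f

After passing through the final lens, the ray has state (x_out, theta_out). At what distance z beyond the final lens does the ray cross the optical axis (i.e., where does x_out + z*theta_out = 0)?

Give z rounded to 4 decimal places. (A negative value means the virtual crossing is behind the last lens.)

Initial: x=9.0000 theta=0.0000
After 1 (propagate distance d=19): x=9.0000 theta=0.0000
After 2 (thin lens f=41): x=9.0000 theta=-9/41 (≈-0.2195)
After 3 (propagate distance d=26): x=135/41 (≈3.2927) theta=-9/41 (≈-0.2195)
After 4 (thin lens f=-43): x=135/41 (≈3.2927) theta=-252/1763 (≈-0.1429)
After 5 (propagate distance d=29): x=-1503/1763 (≈-0.8525) theta=-252/1763 (≈-0.1429)
After 6 (thin lens f=28): x=-1503/1763 (≈-0.8525) theta=-5553/49364 (≈-0.1125)
z_focus = -x_out/theta_out = -(-1503/1763)/(-5553/49364) = -4676/617 ≈ -7.5786
Rounded to 4 decimal places: z = -7.5786

Answer: -7.5786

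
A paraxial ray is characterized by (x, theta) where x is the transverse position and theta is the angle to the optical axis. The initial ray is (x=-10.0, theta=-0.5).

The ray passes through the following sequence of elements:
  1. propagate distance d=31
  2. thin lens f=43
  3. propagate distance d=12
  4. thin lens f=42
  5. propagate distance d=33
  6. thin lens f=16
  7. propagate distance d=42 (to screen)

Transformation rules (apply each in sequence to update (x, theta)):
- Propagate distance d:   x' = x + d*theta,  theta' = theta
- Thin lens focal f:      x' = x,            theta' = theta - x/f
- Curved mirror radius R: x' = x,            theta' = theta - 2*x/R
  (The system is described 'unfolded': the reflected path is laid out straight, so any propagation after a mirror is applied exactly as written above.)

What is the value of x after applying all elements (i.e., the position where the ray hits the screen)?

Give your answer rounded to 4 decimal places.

Answer: 31.7931

Derivation:
Initial: x=-10.0000 theta=-0.5000
After 1 (propagate distance d=31): x=-25.5000 theta=-0.5000
After 2 (thin lens f=43): x=-25.5000 theta=4/43 (≈0.0930)
After 3 (propagate distance d=12): x=-2097/86 (≈-24.3837) theta=4/43 (≈0.0930)
After 4 (thin lens f=42): x=-2097/86 (≈-24.3837) theta=811/1204 (≈0.6736)
After 5 (propagate distance d=33): x=-2595/1204 (≈-2.1553) theta=811/1204 (≈0.6736)
After 6 (thin lens f=16): x=-2595/1204 (≈-2.1553) theta=15571/19264 (≈0.8083)
After 7 (propagate distance d=42 (to screen)): x=306231/9632 (≈31.7931) theta=15571/19264 (≈0.8083)
Rounded to 4 decimal places: x = 31.7931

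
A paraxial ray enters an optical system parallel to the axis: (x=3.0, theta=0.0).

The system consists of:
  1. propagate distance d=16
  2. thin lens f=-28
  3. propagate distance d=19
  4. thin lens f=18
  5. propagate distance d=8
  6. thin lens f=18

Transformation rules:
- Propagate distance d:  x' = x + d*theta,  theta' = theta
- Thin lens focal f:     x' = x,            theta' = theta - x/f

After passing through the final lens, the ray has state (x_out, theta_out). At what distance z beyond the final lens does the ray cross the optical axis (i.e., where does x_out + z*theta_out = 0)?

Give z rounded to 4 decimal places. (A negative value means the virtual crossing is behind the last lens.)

Answer: 9.7289

Derivation:
Initial: x=3.0000 theta=0.0000
After 1 (propagate distance d=16): x=3.0000 theta=0.0000
After 2 (thin lens f=-28): x=3.0000 theta=3/28 (≈0.1071)
After 3 (propagate distance d=19): x=141/28 (≈5.0357) theta=3/28 (≈0.1071)
After 4 (thin lens f=18): x=141/28 (≈5.0357) theta=-29/168 (≈-0.1726)
After 5 (propagate distance d=8): x=307/84 (≈3.6548) theta=-29/168 (≈-0.1726)
After 6 (thin lens f=18): x=307/84 (≈3.6548) theta=-71/189 (≈-0.3757)
z_focus = -x_out/theta_out = -(307/84)/(-71/189) = 2763/284 ≈ 9.7289
Rounded to 4 decimal places: z = 9.7289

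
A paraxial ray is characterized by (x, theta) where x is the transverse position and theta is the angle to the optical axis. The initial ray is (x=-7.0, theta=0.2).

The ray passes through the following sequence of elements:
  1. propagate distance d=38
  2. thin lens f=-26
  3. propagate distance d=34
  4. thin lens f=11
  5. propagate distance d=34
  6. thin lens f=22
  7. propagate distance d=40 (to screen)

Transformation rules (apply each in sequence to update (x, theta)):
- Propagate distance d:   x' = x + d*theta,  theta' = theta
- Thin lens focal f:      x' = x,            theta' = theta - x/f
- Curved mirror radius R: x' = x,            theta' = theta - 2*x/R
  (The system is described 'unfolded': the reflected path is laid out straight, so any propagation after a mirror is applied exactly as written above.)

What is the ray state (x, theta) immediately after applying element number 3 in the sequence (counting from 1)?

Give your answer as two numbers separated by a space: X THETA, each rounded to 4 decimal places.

Initial: x=-7.0000 theta=0.2000
After 1 (propagate distance d=38): x=0.6000 theta=0.2000
After 2 (thin lens f=-26): x=0.6000 theta=29/130 (≈0.2231)
After 3 (propagate distance d=34): x=532/65 (≈8.1846) theta=29/130 (≈0.2231)
Rounded to 4 decimal places: x = 8.1846, theta = 0.2231

Answer: 8.1846 0.2231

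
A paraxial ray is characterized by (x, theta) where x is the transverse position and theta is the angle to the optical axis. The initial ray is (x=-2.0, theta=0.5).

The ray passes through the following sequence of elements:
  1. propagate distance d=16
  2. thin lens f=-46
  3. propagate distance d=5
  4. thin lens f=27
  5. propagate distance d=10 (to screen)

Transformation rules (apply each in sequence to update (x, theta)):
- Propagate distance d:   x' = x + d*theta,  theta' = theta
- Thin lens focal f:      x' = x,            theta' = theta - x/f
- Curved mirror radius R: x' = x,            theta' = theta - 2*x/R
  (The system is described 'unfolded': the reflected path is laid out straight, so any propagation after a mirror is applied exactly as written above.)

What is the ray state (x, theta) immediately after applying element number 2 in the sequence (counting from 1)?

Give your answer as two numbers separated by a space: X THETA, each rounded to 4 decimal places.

Initial: x=-2.0000 theta=0.5000
After 1 (propagate distance d=16): x=6.0000 theta=0.5000
After 2 (thin lens f=-46): x=6.0000 theta=29/46 (≈0.6304)
Rounded to 4 decimal places: x = 6.0000, theta = 0.6304

Answer: 6.0000 0.6304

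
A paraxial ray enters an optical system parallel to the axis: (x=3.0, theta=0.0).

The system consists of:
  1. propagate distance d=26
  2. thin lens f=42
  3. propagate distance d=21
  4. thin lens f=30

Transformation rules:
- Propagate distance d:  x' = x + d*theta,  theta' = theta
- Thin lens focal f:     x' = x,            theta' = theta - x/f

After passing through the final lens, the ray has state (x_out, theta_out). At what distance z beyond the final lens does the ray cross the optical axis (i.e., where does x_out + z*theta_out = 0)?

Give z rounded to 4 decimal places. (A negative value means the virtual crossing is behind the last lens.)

Initial: x=3.0000 theta=0.0000
After 1 (propagate distance d=26): x=3.0000 theta=0.0000
After 2 (thin lens f=42): x=3.0000 theta=-1/14 (≈-0.0714)
After 3 (propagate distance d=21): x=1.5000 theta=-1/14 (≈-0.0714)
After 4 (thin lens f=30): x=1.5000 theta=-17/140 (≈-0.1214)
z_focus = -x_out/theta_out = -(1.5000)/(-17/140) = 210/17 ≈ 12.3529
Rounded to 4 decimal places: z = 12.3529

Answer: 12.3529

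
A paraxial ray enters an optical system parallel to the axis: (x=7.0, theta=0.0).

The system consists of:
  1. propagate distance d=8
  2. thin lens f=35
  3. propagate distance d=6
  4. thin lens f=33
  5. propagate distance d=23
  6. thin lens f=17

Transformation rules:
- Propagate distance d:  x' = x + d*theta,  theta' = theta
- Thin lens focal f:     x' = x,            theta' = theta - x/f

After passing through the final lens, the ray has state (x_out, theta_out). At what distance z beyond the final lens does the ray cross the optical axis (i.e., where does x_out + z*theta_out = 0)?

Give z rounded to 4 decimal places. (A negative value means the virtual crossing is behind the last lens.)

Initial: x=7.0000 theta=0.0000
After 1 (propagate distance d=8): x=7.0000 theta=0.0000
After 2 (thin lens f=35): x=7.0000 theta=-0.2000
After 3 (propagate distance d=6): x=5.8000 theta=-0.2000
After 4 (thin lens f=33): x=5.8000 theta=-62/165 (≈-0.3758)
After 5 (propagate distance d=23): x=-469/165 (≈-2.8424) theta=-62/165 (≈-0.3758)
After 6 (thin lens f=17): x=-469/165 (≈-2.8424) theta=-39/187 (≈-0.2086)
z_focus = -x_out/theta_out = -(-469/165)/(-39/187) = -7973/585 ≈ -13.6291
Rounded to 4 decimal places: z = -13.6291

Answer: -13.6291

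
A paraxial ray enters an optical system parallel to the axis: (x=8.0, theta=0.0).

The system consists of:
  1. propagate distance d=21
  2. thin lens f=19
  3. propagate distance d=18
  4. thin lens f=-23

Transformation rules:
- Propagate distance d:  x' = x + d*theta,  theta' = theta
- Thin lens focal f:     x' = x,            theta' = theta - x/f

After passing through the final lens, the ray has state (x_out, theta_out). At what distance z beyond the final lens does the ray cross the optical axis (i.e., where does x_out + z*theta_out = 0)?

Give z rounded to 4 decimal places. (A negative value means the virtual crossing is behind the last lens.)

Answer: 1.0455

Derivation:
Initial: x=8.0000 theta=0.0000
After 1 (propagate distance d=21): x=8.0000 theta=0.0000
After 2 (thin lens f=19): x=8.0000 theta=-8/19 (≈-0.4211)
After 3 (propagate distance d=18): x=8/19 (≈0.4211) theta=-8/19 (≈-0.4211)
After 4 (thin lens f=-23): x=8/19 (≈0.4211) theta=-176/437 (≈-0.4027)
z_focus = -x_out/theta_out = -(8/19)/(-176/437) = 23/22 ≈ 1.0455
Rounded to 4 decimal places: z = 1.0455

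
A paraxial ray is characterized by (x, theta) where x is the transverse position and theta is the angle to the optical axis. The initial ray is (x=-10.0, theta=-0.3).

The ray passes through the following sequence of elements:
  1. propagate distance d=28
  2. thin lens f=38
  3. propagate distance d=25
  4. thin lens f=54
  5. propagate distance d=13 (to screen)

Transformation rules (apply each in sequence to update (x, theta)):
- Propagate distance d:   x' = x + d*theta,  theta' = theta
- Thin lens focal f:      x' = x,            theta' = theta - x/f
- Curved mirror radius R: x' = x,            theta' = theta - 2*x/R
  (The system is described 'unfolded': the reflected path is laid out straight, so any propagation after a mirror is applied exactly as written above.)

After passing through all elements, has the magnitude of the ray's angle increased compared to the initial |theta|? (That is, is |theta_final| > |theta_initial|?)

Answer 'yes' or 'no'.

Initial: x=-10.0000 theta=-0.3000
After 1 (propagate distance d=28): x=-18.4000 theta=-0.3000
After 2 (thin lens f=38): x=-18.4000 theta=7/38 (≈0.1842)
After 3 (propagate distance d=25): x=-2621/190 (≈-13.7947) theta=7/38 (≈0.1842)
After 4 (thin lens f=54): x=-2621/190 (≈-13.7947) theta=4511/10260 (≈0.4397)
After 5 (propagate distance d=13 (to screen)): x=-82891/10260 (≈-8.0790) theta=4511/10260 (≈0.4397)
|theta_initial|=0.3000 |theta_final|=4511/10260 (≈0.4397) -> increased

Answer: yes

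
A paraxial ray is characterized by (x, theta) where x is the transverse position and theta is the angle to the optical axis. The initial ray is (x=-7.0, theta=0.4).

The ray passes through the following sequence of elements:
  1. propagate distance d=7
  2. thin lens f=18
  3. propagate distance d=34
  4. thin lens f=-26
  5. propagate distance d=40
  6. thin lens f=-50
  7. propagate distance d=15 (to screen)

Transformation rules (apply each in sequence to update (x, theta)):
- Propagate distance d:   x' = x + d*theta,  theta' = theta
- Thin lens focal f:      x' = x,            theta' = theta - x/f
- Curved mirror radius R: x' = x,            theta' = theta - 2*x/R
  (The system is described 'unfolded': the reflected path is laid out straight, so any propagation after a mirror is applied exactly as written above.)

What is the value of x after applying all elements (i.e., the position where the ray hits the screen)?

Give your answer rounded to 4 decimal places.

Answer: 109.6333

Derivation:
Initial: x=-7.0000 theta=0.4000
After 1 (propagate distance d=7): x=-4.2000 theta=0.4000
After 2 (thin lens f=18): x=-4.2000 theta=19/30 (≈0.6333)
After 3 (propagate distance d=34): x=52/3 (≈17.3333) theta=19/30 (≈0.6333)
After 4 (thin lens f=-26): x=52/3 (≈17.3333) theta=1.3000
After 5 (propagate distance d=40): x=208/3 (≈69.3333) theta=1.3000
After 6 (thin lens f=-50): x=208/3 (≈69.3333) theta=403/150 (≈2.6867)
After 7 (propagate distance d=15 (to screen)): x=3289/30 (≈109.6333) theta=403/150 (≈2.6867)
Rounded to 4 decimal places: x = 109.6333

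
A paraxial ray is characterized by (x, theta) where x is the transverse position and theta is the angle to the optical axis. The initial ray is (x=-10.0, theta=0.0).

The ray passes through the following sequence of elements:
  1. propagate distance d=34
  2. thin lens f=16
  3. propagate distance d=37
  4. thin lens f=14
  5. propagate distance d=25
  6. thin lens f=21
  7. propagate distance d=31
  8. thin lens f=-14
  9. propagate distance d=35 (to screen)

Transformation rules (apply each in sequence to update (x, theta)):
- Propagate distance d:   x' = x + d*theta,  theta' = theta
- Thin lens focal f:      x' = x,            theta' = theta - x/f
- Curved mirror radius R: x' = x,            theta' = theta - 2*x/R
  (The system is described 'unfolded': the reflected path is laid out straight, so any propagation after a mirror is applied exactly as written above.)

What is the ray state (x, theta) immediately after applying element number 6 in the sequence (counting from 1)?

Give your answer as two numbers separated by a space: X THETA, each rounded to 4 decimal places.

Answer: 5.3125 -0.5655

Derivation:
Initial: x=-10.0000 theta=0.0000
After 1 (propagate distance d=34): x=-10.0000 theta=0.0000
After 2 (thin lens f=16): x=-10.0000 theta=0.6250
After 3 (propagate distance d=37): x=13.1250 theta=0.6250
After 4 (thin lens f=14): x=13.1250 theta=-0.3125
After 5 (propagate distance d=25): x=5.3125 theta=-0.3125
After 6 (thin lens f=21): x=5.3125 theta=-95/168 (≈-0.5655)
Rounded to 4 decimal places: x = 5.3125, theta = -0.5655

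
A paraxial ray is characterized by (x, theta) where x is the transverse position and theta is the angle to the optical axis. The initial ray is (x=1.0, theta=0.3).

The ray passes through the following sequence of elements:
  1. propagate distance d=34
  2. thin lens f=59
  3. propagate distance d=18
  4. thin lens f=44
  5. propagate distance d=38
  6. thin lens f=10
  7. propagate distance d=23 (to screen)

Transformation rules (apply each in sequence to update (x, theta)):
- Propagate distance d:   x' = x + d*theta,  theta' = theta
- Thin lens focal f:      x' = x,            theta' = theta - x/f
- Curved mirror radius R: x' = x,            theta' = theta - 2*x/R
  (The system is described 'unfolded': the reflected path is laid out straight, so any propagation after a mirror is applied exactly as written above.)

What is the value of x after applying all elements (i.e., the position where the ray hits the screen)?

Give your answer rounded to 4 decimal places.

Answer: -12.1366

Derivation:
Initial: x=1.0000 theta=0.3000
After 1 (propagate distance d=34): x=11.2000 theta=0.3000
After 2 (thin lens f=59): x=11.2000 theta=13/118 (≈0.1102)
After 3 (propagate distance d=18): x=3889/295 (≈13.1831) theta=13/118 (≈0.1102)
After 4 (thin lens f=44): x=3889/295 (≈13.1831) theta=-2459/12980 (≈-0.1894)
After 5 (propagate distance d=38): x=38837/6490 (≈5.9841) theta=-2459/12980 (≈-0.1894)
After 6 (thin lens f=10): x=38837/6490 (≈5.9841) theta=-12783/16225 (≈-0.7879)
After 7 (propagate distance d=23 (to screen)): x=-35803/2950 (≈-12.1366) theta=-12783/16225 (≈-0.7879)
Rounded to 4 decimal places: x = -12.1366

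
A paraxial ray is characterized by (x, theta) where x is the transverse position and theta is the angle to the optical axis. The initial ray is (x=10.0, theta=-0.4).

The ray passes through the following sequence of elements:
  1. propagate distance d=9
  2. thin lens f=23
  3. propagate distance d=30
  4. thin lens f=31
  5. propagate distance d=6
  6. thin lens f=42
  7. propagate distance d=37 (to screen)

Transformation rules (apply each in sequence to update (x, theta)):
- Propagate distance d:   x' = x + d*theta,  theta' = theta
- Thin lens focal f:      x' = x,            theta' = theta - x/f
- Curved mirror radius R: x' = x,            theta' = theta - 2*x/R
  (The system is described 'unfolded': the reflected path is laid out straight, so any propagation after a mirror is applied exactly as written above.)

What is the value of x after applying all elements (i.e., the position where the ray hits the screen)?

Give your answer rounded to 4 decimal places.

Answer: -10.2718

Derivation:
Initial: x=10.0000 theta=-0.4000
After 1 (propagate distance d=9): x=6.4000 theta=-0.4000
After 2 (thin lens f=23): x=6.4000 theta=-78/115 (≈-0.6783)
After 3 (propagate distance d=30): x=-1604/115 (≈-13.9478) theta=-78/115 (≈-0.6783)
After 4 (thin lens f=31): x=-1604/115 (≈-13.9478) theta=-814/3565 (≈-0.2283)
After 5 (propagate distance d=6): x=-54608/3565 (≈-15.3178) theta=-814/3565 (≈-0.2283)
After 6 (thin lens f=42): x=-54608/3565 (≈-15.3178) theta=2042/14973 (≈0.1364)
After 7 (propagate distance d=37 (to screen)): x=-768998/74865 (≈-10.2718) theta=2042/14973 (≈0.1364)
Rounded to 4 decimal places: x = -10.2718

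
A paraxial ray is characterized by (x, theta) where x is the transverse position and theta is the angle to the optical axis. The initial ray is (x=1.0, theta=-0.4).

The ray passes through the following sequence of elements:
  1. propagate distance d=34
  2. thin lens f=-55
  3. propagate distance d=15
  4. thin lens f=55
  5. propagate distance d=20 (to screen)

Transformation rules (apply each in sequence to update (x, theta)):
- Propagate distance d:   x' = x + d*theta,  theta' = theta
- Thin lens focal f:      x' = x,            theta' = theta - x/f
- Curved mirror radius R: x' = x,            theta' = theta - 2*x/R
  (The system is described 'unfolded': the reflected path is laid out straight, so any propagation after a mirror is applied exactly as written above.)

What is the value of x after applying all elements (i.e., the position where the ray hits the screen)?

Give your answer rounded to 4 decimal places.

Initial: x=1.0000 theta=-0.4000
After 1 (propagate distance d=34): x=-12.6000 theta=-0.4000
After 2 (thin lens f=-55): x=-12.6000 theta=-173/275 (≈-0.6291)
After 3 (propagate distance d=15): x=-1212/55 (≈-22.0364) theta=-173/275 (≈-0.6291)
After 4 (thin lens f=55): x=-1212/55 (≈-22.0364) theta=-691/3025 (≈-0.2284)
After 5 (propagate distance d=20 (to screen)): x=-16096/605 (≈-26.6050) theta=-691/3025 (≈-0.2284)
Rounded to 4 decimal places: x = -26.6050

Answer: -26.6050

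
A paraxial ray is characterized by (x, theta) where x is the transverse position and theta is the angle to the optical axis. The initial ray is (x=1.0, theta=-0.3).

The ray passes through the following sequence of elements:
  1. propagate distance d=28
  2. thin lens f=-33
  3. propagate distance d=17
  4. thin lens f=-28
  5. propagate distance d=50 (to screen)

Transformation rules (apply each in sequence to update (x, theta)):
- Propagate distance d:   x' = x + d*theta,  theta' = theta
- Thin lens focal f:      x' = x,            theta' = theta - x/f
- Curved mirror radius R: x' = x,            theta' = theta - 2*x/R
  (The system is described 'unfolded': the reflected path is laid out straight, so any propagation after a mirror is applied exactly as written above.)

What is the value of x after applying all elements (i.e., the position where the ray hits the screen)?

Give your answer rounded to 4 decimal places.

Initial: x=1.0000 theta=-0.3000
After 1 (propagate distance d=28): x=-7.4000 theta=-0.3000
After 2 (thin lens f=-33): x=-7.4000 theta=-173/330 (≈-0.5242)
After 3 (propagate distance d=17): x=-5383/330 (≈-16.3121) theta=-173/330 (≈-0.5242)
After 4 (thin lens f=-28): x=-5383/330 (≈-16.3121) theta=-487/440 (≈-1.1068)
After 5 (propagate distance d=50 (to screen)): x=-47291/660 (≈-71.6530) theta=-487/440 (≈-1.1068)
Rounded to 4 decimal places: x = -71.6530

Answer: -71.6530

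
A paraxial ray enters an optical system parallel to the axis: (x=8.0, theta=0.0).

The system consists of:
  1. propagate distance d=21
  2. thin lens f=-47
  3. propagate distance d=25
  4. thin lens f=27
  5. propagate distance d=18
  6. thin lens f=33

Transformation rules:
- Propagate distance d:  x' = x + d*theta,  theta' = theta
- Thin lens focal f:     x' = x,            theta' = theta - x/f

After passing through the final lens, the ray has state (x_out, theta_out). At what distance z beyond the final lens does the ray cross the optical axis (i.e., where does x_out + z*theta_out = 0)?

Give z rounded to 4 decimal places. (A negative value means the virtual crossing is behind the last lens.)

Answer: 14.2887

Derivation:
Initial: x=8.0000 theta=0.0000
After 1 (propagate distance d=21): x=8.0000 theta=0.0000
After 2 (thin lens f=-47): x=8.0000 theta=8/47 (≈0.1702)
After 3 (propagate distance d=25): x=576/47 (≈12.2553) theta=8/47 (≈0.1702)
After 4 (thin lens f=27): x=576/47 (≈12.2553) theta=-40/141 (≈-0.2837)
After 5 (propagate distance d=18): x=336/47 (≈7.1489) theta=-40/141 (≈-0.2837)
After 6 (thin lens f=33): x=336/47 (≈7.1489) theta=-776/1551 (≈-0.5003)
z_focus = -x_out/theta_out = -(336/47)/(-776/1551) = 1386/97 ≈ 14.2887
Rounded to 4 decimal places: z = 14.2887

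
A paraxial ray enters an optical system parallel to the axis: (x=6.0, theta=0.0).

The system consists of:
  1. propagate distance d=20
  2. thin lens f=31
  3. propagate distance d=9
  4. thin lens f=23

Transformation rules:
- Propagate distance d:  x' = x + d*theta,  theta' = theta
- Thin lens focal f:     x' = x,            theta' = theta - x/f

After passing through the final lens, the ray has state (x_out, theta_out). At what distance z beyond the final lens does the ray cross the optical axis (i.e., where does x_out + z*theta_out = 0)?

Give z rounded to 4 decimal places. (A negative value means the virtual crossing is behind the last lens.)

Answer: 11.2444

Derivation:
Initial: x=6.0000 theta=0.0000
After 1 (propagate distance d=20): x=6.0000 theta=0.0000
After 2 (thin lens f=31): x=6.0000 theta=-6/31 (≈-0.1935)
After 3 (propagate distance d=9): x=132/31 (≈4.2581) theta=-6/31 (≈-0.1935)
After 4 (thin lens f=23): x=132/31 (≈4.2581) theta=-270/713 (≈-0.3787)
z_focus = -x_out/theta_out = -(132/31)/(-270/713) = 506/45 ≈ 11.2444
Rounded to 4 decimal places: z = 11.2444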